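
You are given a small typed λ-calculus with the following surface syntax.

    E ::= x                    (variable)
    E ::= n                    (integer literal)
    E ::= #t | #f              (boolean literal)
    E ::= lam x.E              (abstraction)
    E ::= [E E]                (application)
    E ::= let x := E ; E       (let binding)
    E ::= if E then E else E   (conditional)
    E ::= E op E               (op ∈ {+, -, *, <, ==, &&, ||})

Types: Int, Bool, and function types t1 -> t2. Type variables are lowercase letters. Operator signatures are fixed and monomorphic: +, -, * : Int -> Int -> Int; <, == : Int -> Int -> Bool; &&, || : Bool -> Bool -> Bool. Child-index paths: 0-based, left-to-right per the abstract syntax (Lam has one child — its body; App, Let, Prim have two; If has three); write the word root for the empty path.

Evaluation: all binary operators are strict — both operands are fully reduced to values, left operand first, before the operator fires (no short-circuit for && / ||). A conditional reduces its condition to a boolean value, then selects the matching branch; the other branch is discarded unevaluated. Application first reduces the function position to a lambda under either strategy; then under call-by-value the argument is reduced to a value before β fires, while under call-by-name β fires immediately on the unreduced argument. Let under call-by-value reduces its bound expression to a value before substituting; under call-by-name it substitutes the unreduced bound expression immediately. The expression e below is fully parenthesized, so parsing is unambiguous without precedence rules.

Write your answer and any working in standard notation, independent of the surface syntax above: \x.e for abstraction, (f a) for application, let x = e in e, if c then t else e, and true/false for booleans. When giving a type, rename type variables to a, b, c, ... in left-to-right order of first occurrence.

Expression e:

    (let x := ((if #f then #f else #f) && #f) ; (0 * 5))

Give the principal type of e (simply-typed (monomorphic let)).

Trace:
  unify Bool ~ Bool
  unify Bool ~ Bool
  unify Bool ~ Bool
  unify Bool ~ Bool
let x : Bool
  unify Int ~ Int
  unify Int ~ Int

Answer: Int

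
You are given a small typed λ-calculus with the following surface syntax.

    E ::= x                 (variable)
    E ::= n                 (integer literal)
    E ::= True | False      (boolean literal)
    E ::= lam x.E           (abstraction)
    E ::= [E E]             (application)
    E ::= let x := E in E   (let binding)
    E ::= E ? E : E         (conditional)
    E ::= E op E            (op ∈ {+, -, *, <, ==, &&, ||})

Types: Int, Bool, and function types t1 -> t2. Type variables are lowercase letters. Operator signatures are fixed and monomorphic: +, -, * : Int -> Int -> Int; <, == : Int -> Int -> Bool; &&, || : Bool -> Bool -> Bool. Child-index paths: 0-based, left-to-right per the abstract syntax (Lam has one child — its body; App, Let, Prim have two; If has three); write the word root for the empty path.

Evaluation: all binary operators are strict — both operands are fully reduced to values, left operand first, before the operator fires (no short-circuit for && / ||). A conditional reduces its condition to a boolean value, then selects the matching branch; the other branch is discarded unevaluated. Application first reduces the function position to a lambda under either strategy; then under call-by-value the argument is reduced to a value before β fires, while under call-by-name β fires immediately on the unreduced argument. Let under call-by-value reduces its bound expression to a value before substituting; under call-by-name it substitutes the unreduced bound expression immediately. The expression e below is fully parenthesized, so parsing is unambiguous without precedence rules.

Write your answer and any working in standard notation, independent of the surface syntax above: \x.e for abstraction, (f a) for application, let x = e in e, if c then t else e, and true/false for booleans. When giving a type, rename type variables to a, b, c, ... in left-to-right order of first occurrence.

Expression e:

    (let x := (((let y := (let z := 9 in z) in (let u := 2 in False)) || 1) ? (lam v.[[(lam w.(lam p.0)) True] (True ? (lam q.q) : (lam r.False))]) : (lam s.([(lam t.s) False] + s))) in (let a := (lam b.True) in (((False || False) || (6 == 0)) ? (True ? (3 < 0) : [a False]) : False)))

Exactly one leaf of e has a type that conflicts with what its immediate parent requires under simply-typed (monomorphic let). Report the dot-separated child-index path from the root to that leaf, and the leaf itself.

Trace:
let z : Int
z : Int
let y : Int
let u : Int
  unify Bool ~ Bool
  unify Int ~ Bool
  FAIL: mismatch Int ~ Bool

Answer: 0.0.1 : 1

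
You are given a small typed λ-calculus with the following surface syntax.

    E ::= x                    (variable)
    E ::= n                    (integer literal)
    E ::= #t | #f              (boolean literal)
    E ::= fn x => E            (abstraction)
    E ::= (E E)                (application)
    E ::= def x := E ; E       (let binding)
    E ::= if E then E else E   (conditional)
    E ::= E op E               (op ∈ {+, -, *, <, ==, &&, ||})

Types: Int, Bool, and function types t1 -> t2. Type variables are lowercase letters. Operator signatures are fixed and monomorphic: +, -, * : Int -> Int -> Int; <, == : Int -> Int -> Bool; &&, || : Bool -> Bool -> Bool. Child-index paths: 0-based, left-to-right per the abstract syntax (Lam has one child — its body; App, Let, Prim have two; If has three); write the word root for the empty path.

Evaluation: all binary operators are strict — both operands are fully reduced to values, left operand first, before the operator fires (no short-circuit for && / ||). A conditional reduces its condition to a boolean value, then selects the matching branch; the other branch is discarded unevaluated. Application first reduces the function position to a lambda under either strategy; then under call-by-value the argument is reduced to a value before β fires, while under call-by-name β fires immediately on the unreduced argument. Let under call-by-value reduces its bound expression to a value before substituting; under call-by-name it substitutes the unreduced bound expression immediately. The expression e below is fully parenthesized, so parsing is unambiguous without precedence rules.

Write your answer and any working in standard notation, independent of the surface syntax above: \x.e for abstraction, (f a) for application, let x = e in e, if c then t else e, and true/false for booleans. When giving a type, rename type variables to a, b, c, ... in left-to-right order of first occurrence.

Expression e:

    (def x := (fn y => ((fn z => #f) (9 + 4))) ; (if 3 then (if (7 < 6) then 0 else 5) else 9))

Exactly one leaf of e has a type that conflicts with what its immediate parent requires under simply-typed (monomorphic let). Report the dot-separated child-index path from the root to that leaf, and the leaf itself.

Working:
\z._ : b -> Bool
  unify Int ~ Int
  unify Int ~ Int
  unify b -> Bool ~ Int -> c
  unify b ~ Int
  unify Bool ~ c
_ _ : Bool
\y._ : a -> Bool
let x : a -> Bool
  unify Int ~ Bool
  FAIL: mismatch Int ~ Bool

Answer: 1.0 : 3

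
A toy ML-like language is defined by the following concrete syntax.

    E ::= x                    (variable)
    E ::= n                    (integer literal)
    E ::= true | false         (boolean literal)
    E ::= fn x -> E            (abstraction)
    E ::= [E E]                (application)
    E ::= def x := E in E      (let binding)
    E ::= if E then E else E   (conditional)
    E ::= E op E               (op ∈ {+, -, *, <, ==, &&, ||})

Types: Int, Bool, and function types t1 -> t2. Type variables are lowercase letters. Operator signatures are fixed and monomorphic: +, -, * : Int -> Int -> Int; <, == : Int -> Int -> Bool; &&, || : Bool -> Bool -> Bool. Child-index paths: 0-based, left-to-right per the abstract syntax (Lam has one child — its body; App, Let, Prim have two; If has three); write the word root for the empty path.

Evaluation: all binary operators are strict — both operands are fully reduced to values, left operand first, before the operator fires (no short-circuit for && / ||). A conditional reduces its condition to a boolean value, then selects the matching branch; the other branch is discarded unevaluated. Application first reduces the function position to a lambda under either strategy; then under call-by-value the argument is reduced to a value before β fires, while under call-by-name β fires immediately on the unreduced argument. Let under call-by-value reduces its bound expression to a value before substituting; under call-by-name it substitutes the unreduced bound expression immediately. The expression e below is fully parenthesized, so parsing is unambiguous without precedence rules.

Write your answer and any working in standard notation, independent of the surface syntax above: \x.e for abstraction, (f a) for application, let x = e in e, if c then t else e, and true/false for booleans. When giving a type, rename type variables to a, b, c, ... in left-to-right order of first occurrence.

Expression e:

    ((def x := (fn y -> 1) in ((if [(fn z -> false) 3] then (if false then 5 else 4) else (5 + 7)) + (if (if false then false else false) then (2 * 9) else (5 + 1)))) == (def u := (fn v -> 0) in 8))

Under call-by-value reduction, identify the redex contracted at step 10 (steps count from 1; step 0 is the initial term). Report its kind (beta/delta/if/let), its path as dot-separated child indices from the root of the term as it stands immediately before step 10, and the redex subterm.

Answer: delta at root : (18 == 8)

Working:
step 0: ((let x = (\y.1) in ((if ((\z.false) 3) then (if false then 5 else 4) else (5 + 7)) + (if (if false then false else false) then (2 * 9) else (5 + 1)))) == (let u = (\v.0) in 8))
step 1: [let@0] (((if ((\z.false) 3) then (if false then 5 else 4) else (5 + 7)) + (if (if false then false else false) then (2 * 9) else (5 + 1))) == (let u = (\v.0) in 8))
step 2: [beta@0.0.0] (((if false then (if false then 5 else 4) else (5 + 7)) + (if (if false then false else false) then (2 * 9) else (5 + 1))) == (let u = (\v.0) in 8))
step 3: [if@0.0] (((5 + 7) + (if (if false then false else false) then (2 * 9) else (5 + 1))) == (let u = (\v.0) in 8))
step 4: [delta@0.0] ((12 + (if (if false then false else false) then (2 * 9) else (5 + 1))) == (let u = (\v.0) in 8))
step 5: [if@0.1.0] ((12 + (if false then (2 * 9) else (5 + 1))) == (let u = (\v.0) in 8))
step 6: [if@0.1] ((12 + (5 + 1)) == (let u = (\v.0) in 8))
step 7: [delta@0.1] ((12 + 6) == (let u = (\v.0) in 8))
step 8: [delta@0] (18 == (let u = (\v.0) in 8))
step 9: [let@1] (18 == 8)
step 10: [delta@root] false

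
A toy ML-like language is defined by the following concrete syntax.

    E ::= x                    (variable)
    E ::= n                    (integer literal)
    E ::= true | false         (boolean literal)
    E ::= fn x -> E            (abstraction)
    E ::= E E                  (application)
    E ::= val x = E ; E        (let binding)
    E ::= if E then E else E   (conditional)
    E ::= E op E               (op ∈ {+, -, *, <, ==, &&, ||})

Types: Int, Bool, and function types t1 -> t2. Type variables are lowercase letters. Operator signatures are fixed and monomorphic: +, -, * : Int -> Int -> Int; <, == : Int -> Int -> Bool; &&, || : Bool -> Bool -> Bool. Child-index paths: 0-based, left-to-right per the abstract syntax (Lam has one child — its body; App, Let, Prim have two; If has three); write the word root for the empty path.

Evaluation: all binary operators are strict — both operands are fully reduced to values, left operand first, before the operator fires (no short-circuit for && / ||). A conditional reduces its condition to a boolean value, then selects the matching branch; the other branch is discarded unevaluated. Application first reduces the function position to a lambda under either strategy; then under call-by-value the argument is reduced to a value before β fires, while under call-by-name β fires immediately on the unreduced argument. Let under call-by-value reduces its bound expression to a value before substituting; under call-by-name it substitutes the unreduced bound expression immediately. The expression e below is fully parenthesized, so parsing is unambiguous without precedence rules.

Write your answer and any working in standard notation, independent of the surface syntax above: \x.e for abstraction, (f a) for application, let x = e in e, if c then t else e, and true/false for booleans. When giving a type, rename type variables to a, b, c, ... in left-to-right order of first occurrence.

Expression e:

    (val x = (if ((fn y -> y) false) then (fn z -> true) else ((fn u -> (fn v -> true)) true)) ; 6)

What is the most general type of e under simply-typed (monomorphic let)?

Derivation:
y : a
\y._ : a -> a
  unify a -> a ~ Bool -> b
  unify a ~ Bool
  unify Bool ~ b
_ _ : Bool
  unify Bool ~ Bool
\z._ : c -> Bool
\v._ : e -> Bool
\u._ : d -> e -> Bool
  unify d -> e -> Bool ~ Bool -> f
  unify d ~ Bool
  unify e -> Bool ~ f
_ _ : e -> Bool
  unify c -> Bool ~ e -> Bool
  unify c ~ e
  unify Bool ~ Bool
let x : e -> Bool

Answer: Int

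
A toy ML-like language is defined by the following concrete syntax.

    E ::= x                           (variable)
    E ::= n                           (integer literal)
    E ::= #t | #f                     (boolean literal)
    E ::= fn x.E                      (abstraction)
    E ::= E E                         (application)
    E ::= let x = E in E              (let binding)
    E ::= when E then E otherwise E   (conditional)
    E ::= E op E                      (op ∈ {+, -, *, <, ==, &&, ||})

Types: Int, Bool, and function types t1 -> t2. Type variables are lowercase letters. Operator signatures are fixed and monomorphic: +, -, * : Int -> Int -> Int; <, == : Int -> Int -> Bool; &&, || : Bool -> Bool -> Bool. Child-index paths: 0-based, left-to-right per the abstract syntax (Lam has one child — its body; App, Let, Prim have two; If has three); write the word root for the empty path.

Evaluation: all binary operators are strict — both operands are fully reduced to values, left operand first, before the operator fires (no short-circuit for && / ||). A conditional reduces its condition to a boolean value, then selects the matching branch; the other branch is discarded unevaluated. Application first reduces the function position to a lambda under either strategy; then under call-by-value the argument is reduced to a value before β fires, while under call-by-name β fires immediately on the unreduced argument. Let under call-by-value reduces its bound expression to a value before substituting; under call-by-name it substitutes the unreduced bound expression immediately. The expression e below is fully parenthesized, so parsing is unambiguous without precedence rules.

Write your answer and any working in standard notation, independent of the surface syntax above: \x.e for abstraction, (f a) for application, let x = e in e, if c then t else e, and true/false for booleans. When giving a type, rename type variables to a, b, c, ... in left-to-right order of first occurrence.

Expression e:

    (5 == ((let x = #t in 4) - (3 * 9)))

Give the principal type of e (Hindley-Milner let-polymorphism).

Answer: Bool

Derivation:
  unify Int ~ Int
let x : Bool
  unify Int ~ Int
  unify Int ~ Int
  unify Int ~ Int
  unify Int ~ Int
  unify Int ~ Int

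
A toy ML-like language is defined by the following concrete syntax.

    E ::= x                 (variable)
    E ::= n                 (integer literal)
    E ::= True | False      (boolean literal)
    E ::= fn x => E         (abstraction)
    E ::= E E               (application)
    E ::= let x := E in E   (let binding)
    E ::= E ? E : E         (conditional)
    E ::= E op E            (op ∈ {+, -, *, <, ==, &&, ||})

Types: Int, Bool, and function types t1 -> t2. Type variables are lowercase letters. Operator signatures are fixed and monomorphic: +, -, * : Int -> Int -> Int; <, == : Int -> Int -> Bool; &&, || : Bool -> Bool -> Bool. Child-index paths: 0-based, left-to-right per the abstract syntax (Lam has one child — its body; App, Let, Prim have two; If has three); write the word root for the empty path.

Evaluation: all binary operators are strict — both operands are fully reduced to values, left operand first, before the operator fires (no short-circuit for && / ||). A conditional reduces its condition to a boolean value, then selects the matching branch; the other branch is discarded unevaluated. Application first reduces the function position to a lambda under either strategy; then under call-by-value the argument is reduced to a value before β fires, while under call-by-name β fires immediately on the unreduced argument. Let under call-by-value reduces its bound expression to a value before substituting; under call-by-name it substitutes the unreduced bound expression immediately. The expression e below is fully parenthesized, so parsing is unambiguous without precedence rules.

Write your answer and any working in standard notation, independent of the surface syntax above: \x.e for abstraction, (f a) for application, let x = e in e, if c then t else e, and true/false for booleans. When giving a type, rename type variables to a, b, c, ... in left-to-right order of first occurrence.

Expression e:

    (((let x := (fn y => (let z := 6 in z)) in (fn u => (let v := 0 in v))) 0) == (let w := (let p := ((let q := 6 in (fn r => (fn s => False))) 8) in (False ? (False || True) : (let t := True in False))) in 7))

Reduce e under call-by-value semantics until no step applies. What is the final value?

Answer: false

Working:
step 0: (((let x = (\y.(let z = 6 in z)) in (\u.(let v = 0 in v))) 0) == (let w = (let p = ((let q = 6 in (\r.(\s.false))) 8) in (if false then (false || true) else (let t = true in false))) in 7))
step 1: [let@0.0] (((\u.(let v = 0 in v)) 0) == (let w = (let p = ((let q = 6 in (\r.(\s.false))) 8) in (if false then (false || true) else (let t = true in false))) in 7))
step 2: [beta@0] ((let v = 0 in v) == (let w = (let p = ((let q = 6 in (\r.(\s.false))) 8) in (if false then (false || true) else (let t = true in false))) in 7))
step 3: [let@0] (0 == (let w = (let p = ((let q = 6 in (\r.(\s.false))) 8) in (if false then (false || true) else (let t = true in false))) in 7))
step 4: [let@1.0.0.0] (0 == (let w = (let p = ((\r.(\s.false)) 8) in (if false then (false || true) else (let t = true in false))) in 7))
step 5: [beta@1.0.0] (0 == (let w = (let p = (\s.false) in (if false then (false || true) else (let t = true in false))) in 7))
step 6: [let@1.0] (0 == (let w = (if false then (false || true) else (let t = true in false)) in 7))
step 7: [if@1.0] (0 == (let w = (let t = true in false) in 7))
step 8: [let@1.0] (0 == (let w = false in 7))
step 9: [let@1] (0 == 7)
step 10: [delta@root] false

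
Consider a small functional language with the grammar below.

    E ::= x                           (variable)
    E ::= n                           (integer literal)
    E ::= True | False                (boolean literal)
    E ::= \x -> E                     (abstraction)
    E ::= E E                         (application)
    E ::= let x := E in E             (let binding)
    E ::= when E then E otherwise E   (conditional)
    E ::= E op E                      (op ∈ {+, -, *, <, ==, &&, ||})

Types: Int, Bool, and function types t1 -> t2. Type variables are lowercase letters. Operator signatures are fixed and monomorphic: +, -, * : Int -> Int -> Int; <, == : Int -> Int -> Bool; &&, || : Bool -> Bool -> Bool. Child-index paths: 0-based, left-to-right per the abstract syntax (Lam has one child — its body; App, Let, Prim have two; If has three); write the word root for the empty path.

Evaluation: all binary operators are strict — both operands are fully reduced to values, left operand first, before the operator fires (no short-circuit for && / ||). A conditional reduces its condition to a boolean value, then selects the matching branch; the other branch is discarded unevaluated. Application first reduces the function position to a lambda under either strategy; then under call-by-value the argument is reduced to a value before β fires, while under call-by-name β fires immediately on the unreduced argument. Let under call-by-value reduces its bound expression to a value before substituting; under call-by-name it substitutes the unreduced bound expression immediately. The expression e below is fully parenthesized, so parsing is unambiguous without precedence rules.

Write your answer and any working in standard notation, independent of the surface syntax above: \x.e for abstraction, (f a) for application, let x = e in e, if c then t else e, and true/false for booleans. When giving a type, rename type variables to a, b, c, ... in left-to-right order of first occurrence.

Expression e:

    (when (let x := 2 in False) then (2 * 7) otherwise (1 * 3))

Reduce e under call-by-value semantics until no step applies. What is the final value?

Answer: 3

Derivation:
step 0: (if (let x = 2 in false) then (2 * 7) else (1 * 3))
step 1: [let@0] (if false then (2 * 7) else (1 * 3))
step 2: [if@root] (1 * 3)
step 3: [delta@root] 3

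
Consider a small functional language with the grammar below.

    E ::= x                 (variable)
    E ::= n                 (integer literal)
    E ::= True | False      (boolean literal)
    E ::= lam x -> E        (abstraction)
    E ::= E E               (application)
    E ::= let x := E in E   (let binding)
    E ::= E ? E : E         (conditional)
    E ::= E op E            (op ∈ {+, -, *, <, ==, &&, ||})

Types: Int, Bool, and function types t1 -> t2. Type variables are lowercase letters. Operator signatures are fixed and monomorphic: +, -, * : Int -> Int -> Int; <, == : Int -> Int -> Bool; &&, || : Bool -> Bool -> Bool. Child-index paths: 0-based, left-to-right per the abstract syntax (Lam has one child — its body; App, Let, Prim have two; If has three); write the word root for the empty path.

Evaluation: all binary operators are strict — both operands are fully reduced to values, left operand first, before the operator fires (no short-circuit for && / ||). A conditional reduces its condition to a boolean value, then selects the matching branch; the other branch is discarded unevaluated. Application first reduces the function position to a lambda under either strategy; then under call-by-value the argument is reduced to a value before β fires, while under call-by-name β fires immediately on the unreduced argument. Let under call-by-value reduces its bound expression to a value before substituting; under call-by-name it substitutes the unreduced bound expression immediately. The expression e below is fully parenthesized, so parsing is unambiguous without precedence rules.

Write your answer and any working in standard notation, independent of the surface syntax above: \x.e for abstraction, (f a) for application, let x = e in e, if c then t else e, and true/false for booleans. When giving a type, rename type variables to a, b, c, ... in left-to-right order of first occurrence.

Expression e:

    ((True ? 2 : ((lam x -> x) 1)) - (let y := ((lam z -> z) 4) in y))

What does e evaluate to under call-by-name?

Derivation:
step 0: ((if true then 2 else ((\x.x) 1)) - (let y = ((\z.z) 4) in y))
step 1: [if@0] (2 - (let y = ((\z.z) 4) in y))
step 2: [let@1] (2 - ((\z.z) 4))
step 3: [beta@1] (2 - 4)
step 4: [delta@root] -2

Answer: -2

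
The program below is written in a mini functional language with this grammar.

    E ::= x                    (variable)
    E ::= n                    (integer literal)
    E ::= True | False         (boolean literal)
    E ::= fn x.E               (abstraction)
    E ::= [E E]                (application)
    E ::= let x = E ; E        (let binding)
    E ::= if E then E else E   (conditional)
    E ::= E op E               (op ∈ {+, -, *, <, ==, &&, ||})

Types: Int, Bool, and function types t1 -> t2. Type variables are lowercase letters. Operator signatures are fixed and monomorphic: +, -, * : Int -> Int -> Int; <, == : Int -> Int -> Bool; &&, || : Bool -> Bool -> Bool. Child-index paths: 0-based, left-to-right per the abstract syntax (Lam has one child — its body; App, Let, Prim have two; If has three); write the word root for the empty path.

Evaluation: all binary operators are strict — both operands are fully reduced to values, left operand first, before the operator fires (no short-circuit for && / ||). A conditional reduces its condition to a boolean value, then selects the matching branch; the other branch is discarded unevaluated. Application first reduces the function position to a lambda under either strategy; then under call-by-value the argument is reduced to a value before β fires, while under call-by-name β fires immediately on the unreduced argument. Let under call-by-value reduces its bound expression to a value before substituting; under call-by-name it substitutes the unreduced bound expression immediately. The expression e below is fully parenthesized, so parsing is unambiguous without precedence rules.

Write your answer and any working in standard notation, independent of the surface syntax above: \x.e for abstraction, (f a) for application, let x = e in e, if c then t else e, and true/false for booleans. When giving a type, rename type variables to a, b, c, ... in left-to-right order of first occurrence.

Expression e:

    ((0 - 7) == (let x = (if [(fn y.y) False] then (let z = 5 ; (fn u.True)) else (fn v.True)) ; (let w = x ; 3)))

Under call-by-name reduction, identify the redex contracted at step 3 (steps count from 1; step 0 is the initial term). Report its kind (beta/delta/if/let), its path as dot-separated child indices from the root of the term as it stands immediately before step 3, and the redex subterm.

Answer: let at 1 : (let w = (if ((\y.y) false) then (let z = 5 in (\u.true)) else (\v.true)) in 3)

Derivation:
step 0: ((0 - 7) == (let x = (if ((\y.y) false) then (let z = 5 in (\u.true)) else (\v.true)) in (let w = x in 3)))
step 1: [delta@0] (-7 == (let x = (if ((\y.y) false) then (let z = 5 in (\u.true)) else (\v.true)) in (let w = x in 3)))
step 2: [let@1] (-7 == (let w = (if ((\y.y) false) then (let z = 5 in (\u.true)) else (\v.true)) in 3))
step 3: [let@1] (-7 == 3)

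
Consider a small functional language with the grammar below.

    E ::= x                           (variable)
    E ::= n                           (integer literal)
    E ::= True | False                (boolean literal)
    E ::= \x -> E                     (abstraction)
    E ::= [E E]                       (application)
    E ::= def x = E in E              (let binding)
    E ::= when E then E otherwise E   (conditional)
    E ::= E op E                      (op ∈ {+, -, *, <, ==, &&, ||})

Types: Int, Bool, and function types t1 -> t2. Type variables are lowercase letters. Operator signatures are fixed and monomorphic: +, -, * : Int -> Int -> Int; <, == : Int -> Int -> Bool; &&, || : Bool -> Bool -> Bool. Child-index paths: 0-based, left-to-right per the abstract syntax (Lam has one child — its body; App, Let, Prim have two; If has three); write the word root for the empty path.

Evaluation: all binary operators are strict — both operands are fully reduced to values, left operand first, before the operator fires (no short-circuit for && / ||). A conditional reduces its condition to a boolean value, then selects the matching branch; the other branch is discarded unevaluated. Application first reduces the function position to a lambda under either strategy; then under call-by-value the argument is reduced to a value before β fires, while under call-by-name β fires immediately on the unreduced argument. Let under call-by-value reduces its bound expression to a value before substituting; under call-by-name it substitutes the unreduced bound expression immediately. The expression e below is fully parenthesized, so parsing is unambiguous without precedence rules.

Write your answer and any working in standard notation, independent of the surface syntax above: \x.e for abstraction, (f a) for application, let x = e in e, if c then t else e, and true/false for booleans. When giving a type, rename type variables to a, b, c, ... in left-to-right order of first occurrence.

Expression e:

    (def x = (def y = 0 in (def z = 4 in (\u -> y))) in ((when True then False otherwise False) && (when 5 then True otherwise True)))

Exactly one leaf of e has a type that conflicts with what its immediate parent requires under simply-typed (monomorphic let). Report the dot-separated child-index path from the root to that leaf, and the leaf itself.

Derivation:
let y : Int
let z : Int
y : Int
\u._ : a -> Int
let x : a -> Int
  unify Bool ~ Bool
  unify Bool ~ Bool
  unify Bool ~ Bool
  unify Int ~ Bool
  FAIL: mismatch Int ~ Bool

Answer: 1.1.0 : 5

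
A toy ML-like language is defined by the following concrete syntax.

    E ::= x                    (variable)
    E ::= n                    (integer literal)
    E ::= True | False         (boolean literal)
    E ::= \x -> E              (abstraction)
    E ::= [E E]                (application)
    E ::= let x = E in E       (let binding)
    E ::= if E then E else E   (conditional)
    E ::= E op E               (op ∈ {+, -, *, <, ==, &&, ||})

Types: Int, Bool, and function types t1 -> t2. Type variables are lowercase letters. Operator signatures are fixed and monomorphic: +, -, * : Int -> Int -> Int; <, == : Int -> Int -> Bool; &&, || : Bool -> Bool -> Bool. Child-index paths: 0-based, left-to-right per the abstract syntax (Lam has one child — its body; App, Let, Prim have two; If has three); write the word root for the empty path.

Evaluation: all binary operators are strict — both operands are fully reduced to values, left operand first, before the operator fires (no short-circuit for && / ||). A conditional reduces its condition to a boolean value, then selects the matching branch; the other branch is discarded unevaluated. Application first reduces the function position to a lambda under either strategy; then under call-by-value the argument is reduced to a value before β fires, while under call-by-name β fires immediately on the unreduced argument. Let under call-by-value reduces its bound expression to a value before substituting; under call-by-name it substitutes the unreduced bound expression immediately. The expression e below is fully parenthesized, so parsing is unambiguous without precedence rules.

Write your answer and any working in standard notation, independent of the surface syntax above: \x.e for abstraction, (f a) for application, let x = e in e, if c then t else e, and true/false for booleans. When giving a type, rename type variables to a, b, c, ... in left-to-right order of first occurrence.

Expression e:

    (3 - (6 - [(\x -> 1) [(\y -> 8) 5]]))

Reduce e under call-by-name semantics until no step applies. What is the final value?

Answer: -2

Derivation:
step 0: (3 - (6 - ((\x.1) ((\y.8) 5))))
step 1: [beta@1.1] (3 - (6 - 1))
step 2: [delta@1] (3 - 5)
step 3: [delta@root] -2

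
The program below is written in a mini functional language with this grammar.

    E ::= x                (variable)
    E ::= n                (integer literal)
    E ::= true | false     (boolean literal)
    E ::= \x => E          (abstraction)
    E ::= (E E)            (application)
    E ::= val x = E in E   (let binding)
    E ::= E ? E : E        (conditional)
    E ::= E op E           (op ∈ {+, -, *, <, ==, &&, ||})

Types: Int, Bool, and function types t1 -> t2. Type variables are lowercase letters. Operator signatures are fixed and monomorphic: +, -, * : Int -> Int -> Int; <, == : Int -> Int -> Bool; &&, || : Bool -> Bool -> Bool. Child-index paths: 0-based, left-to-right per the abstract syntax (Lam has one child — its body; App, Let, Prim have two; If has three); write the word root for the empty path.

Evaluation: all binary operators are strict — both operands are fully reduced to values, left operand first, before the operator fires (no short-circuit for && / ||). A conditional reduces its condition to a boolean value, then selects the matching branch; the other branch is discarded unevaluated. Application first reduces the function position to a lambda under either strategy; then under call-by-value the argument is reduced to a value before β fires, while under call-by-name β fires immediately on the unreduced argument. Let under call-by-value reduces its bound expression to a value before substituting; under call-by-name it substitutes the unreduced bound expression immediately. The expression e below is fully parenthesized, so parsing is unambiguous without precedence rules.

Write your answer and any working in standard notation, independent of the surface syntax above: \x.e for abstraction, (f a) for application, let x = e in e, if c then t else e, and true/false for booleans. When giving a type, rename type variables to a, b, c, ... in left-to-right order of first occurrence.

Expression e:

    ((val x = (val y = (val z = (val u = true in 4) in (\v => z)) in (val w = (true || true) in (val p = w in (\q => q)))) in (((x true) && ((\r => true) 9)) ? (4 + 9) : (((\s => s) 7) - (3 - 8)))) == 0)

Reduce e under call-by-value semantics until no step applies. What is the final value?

Answer: false

Working:
step 0: ((let x = (let y = (let z = (let u = true in 4) in (\v.z)) in (let w = (true || true) in (let p = w in (\q.q)))) in (if ((x true) && ((\r.true) 9)) then (4 + 9) else (((\s.s) 7) - (3 - 8)))) == 0)
step 1: [let@0.0.0.0] ((let x = (let y = (let z = 4 in (\v.z)) in (let w = (true || true) in (let p = w in (\q.q)))) in (if ((x true) && ((\r.true) 9)) then (4 + 9) else (((\s.s) 7) - (3 - 8)))) == 0)
step 2: [let@0.0.0] ((let x = (let y = (\v.4) in (let w = (true || true) in (let p = w in (\q.q)))) in (if ((x true) && ((\r.true) 9)) then (4 + 9) else (((\s.s) 7) - (3 - 8)))) == 0)
step 3: [let@0.0] ((let x = (let w = (true || true) in (let p = w in (\q.q))) in (if ((x true) && ((\r.true) 9)) then (4 + 9) else (((\s.s) 7) - (3 - 8)))) == 0)
step 4: [delta@0.0.0] ((let x = (let w = true in (let p = w in (\q.q))) in (if ((x true) && ((\r.true) 9)) then (4 + 9) else (((\s.s) 7) - (3 - 8)))) == 0)
step 5: [let@0.0] ((let x = (let p = true in (\q.q)) in (if ((x true) && ((\r.true) 9)) then (4 + 9) else (((\s.s) 7) - (3 - 8)))) == 0)
step 6: [let@0.0] ((let x = (\q.q) in (if ((x true) && ((\r.true) 9)) then (4 + 9) else (((\s.s) 7) - (3 - 8)))) == 0)
step 7: [let@0] ((if (((\q.q) true) && ((\r.true) 9)) then (4 + 9) else (((\s.s) 7) - (3 - 8))) == 0)
step 8: [beta@0.0.0] ((if (true && ((\r.true) 9)) then (4 + 9) else (((\s.s) 7) - (3 - 8))) == 0)
step 9: [beta@0.0.1] ((if (true && true) then (4 + 9) else (((\s.s) 7) - (3 - 8))) == 0)
step 10: [delta@0.0] ((if true then (4 + 9) else (((\s.s) 7) - (3 - 8))) == 0)
step 11: [if@0] ((4 + 9) == 0)
step 12: [delta@0] (13 == 0)
step 13: [delta@root] false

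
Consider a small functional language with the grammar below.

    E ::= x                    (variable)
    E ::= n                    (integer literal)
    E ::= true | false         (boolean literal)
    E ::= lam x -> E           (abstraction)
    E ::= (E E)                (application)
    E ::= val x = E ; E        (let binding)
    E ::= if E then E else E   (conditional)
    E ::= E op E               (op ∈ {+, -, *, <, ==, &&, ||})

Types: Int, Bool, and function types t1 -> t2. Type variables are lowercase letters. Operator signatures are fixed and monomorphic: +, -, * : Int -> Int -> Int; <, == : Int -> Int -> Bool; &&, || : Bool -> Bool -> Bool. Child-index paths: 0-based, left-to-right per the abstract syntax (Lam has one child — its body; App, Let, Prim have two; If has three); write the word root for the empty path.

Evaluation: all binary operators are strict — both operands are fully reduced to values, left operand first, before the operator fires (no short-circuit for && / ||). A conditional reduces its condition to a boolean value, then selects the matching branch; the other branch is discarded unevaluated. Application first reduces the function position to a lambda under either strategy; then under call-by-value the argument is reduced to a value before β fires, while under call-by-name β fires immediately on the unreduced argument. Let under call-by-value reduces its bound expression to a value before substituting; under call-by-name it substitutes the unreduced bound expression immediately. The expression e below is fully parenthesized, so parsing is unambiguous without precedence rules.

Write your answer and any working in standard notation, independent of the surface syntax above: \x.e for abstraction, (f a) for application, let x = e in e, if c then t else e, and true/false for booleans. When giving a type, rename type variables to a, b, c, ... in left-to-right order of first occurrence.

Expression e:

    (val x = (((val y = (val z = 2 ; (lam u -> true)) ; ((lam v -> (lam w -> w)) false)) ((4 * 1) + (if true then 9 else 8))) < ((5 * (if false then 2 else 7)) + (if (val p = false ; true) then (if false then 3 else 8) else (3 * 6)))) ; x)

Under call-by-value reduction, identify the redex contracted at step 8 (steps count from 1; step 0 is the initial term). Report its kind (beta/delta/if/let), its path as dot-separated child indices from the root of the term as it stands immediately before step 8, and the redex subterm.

Answer: if at 0.1.0.1 : (if false then 2 else 7)

Trace:
step 0: (let x = (((let y = (let z = 2 in (\u.true)) in ((\v.(\w.w)) false)) ((4 * 1) + (if true then 9 else 8))) < ((5 * (if false then 2 else 7)) + (if (let p = false in true) then (if false then 3 else 8) else (3 * 6)))) in x)
step 1: [let@0.0.0.0] (let x = (((let y = (\u.true) in ((\v.(\w.w)) false)) ((4 * 1) + (if true then 9 else 8))) < ((5 * (if false then 2 else 7)) + (if (let p = false in true) then (if false then 3 else 8) else (3 * 6)))) in x)
step 2: [let@0.0.0] (let x = ((((\v.(\w.w)) false) ((4 * 1) + (if true then 9 else 8))) < ((5 * (if false then 2 else 7)) + (if (let p = false in true) then (if false then 3 else 8) else (3 * 6)))) in x)
step 3: [beta@0.0.0] (let x = (((\w.w) ((4 * 1) + (if true then 9 else 8))) < ((5 * (if false then 2 else 7)) + (if (let p = false in true) then (if false then 3 else 8) else (3 * 6)))) in x)
step 4: [delta@0.0.1.0] (let x = (((\w.w) (4 + (if true then 9 else 8))) < ((5 * (if false then 2 else 7)) + (if (let p = false in true) then (if false then 3 else 8) else (3 * 6)))) in x)
step 5: [if@0.0.1.1] (let x = (((\w.w) (4 + 9)) < ((5 * (if false then 2 else 7)) + (if (let p = false in true) then (if false then 3 else 8) else (3 * 6)))) in x)
step 6: [delta@0.0.1] (let x = (((\w.w) 13) < ((5 * (if false then 2 else 7)) + (if (let p = false in true) then (if false then 3 else 8) else (3 * 6)))) in x)
step 7: [beta@0.0] (let x = (13 < ((5 * (if false then 2 else 7)) + (if (let p = false in true) then (if false then 3 else 8) else (3 * 6)))) in x)
step 8: [if@0.1.0.1] (let x = (13 < ((5 * 7) + (if (let p = false in true) then (if false then 3 else 8) else (3 * 6)))) in x)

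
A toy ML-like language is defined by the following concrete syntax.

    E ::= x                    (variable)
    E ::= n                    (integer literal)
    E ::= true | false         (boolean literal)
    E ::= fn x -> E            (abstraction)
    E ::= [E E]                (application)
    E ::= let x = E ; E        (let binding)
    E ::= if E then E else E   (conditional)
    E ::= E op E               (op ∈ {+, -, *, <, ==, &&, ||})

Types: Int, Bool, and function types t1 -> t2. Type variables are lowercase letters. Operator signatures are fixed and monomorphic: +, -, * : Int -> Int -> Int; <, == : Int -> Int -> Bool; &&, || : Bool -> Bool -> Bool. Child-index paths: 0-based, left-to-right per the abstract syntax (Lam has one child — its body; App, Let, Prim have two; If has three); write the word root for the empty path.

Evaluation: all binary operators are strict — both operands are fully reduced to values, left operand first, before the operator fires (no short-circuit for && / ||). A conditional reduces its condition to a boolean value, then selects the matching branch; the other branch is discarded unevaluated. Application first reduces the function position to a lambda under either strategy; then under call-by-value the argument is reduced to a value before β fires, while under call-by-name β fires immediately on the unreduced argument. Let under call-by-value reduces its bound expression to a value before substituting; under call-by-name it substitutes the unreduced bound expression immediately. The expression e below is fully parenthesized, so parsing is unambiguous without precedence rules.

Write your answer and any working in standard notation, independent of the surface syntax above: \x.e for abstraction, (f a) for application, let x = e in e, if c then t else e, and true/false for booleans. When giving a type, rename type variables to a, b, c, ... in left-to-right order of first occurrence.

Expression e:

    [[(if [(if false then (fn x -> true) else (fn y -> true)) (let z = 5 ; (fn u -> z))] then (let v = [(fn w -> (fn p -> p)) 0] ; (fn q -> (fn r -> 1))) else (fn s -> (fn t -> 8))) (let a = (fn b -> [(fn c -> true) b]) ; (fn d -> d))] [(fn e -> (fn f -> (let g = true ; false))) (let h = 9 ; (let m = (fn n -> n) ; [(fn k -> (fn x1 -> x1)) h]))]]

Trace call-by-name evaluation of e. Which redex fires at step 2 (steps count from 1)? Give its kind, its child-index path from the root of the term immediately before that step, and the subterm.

Derivation:
step 0: (((if ((if false then (\x.true) else (\y.true)) (let z = 5 in (\u.z))) then (let v = ((\w.(\p.p)) 0) in (\q.(\r.1))) else (\s.(\t.8))) (let a = (\b.((\c.true) b)) in (\d.d))) ((\e.(\f.(let g = true in false))) (let h = 9 in (let m = (\n.n) in ((\k.(\x1.x1)) h)))))
step 1: [if@0.0.0.0] (((if ((\y.true) (let z = 5 in (\u.z))) then (let v = ((\w.(\p.p)) 0) in (\q.(\r.1))) else (\s.(\t.8))) (let a = (\b.((\c.true) b)) in (\d.d))) ((\e.(\f.(let g = true in false))) (let h = 9 in (let m = (\n.n) in ((\k.(\x1.x1)) h)))))
step 2: [beta@0.0.0] (((if true then (let v = ((\w.(\p.p)) 0) in (\q.(\r.1))) else (\s.(\t.8))) (let a = (\b.((\c.true) b)) in (\d.d))) ((\e.(\f.(let g = true in false))) (let h = 9 in (let m = (\n.n) in ((\k.(\x1.x1)) h)))))

Answer: beta at 0.0.0 : ((\y.true) (let z = 5 in (\u.z)))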